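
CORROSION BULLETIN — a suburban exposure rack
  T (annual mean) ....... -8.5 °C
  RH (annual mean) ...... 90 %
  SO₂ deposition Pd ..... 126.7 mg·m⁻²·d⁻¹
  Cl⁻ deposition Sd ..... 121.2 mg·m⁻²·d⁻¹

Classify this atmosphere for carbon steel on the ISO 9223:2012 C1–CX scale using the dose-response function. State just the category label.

C3

carbon steel: f(T) = +0.150·(T−10) [T≤10 °C] = -2.7750
  SO₂ term: 1.77·126.7^0.52·exp(0.02·90-2.7750) = 8.279
  Sd branch = 0.102·Sd^0.62·e^(0.033·RH+0.04·T) = 27.71 μm/a
  r_corr = 8.279 + 27.71 = 35.98 μm/a
ISO 9223 Table 2 (carbon steel): 25 < 36 ≤ 50 μm/a ⇒ C3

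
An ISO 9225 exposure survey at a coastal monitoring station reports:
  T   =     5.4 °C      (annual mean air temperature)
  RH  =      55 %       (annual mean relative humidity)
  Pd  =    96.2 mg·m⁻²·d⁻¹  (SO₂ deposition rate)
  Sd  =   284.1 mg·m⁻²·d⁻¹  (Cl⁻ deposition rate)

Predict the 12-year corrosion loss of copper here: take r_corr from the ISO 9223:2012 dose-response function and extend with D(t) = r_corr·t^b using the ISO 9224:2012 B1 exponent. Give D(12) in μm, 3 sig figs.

D(12) = 3.64 μm

copper: temperature factor f = +0.126·(-4.6) = -0.5796
  SO₂ term: 0.0053·96.2^0.26·exp(0.059·55-0.5796) = 0.2497
  Sd branch = 0.01025·Sd^0.27·e^(0.036·RH+0.049·T) = 0.4446 μm/a
  sum: 0.2497 + 0.4446 → r_corr = 0.6943 μm/a
ISO 9224: D(t) = r_corr · t^b with b = 0.667 (copper, B1)
  D(12) = 0.6943 × 12^0.667 = 0.6943 × 5.246 = 3.642 μm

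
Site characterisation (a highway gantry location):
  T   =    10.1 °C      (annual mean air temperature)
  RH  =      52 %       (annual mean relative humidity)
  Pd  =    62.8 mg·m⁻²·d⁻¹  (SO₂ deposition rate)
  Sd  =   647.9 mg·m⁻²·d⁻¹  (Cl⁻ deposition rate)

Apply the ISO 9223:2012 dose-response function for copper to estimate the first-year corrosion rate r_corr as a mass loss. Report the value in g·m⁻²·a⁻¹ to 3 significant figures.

copper: T>10 °C ⇒ hinge -0.080·(10.1−10) = -0.0080
  SO₂ term: 0.0053·62.8^0.26·exp(0.059·52-0.0080) = 0.3317
  Cl⁻ term: 0.01025·647.9^0.27·exp(0.036·52+0.049·10.1) = 0.6277
  r_corr = 0.3317 + 0.6277 = 0.9594 μm/a
Convert to mass loss: 0.9594 μm/a × 8.96 g/cm³ = 8.596 g·m⁻²·a⁻¹

r_corr = 8.60 g·m⁻²·a⁻¹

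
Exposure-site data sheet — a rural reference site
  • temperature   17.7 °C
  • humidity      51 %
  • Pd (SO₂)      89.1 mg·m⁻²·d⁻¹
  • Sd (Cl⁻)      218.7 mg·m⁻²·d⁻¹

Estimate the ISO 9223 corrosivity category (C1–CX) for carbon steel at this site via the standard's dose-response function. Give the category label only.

carbon steel: f(T) = -0.054·(T−10) [T>10 °C] = -0.4158
  sulphur-dioxide contribution → 33.44 μm/a
  chloride contribution → 31.46 μm/a
  total first-year rate 64.9 μm/a
64.9 μm/a falls in (50, 80] for carbon steel → category C4

C4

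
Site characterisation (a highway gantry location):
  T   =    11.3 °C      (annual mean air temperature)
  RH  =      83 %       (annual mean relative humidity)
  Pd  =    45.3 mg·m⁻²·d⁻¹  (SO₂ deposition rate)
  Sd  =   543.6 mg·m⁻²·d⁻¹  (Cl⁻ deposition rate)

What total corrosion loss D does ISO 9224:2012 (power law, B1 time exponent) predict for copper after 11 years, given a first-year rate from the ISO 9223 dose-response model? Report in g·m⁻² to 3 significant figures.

copper: T>10 °C ⇒ hinge -0.080·(11.3−10) = -0.1040
  SO₂ term: 0.0053·45.3^0.26·exp(0.059·83-0.1040) = 1.724
  Sd branch = 0.01025·Sd^0.27·e^(0.036·RH+0.049·T) = 1.938 μm/a
  sum: 1.724 + 1.938 → r_corr = 3.662 μm/a
Long-term exponent b (ISO 9224 Table 2, B1) = 0.667
  D(11) = 3.662 × 11^0.667 = 3.662 × 4.95 = 18.13 μm
  Mass loss = 18.13 μm × 8.96 g/cm³ = 162.4 g·m⁻²

D(11) = 162 g·m⁻²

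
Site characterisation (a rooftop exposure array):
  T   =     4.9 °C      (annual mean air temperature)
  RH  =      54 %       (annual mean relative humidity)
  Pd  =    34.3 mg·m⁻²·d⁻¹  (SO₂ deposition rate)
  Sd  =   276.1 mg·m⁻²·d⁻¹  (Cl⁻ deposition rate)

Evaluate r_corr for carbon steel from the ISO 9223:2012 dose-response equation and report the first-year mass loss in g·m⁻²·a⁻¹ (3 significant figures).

carbon steel: f(T) = +0.150·(T−10) [T≤10 °C] = -0.7650
  Pd branch = 1.77·Pd^0.52·e^(0.02·RH+f) = 15.25 μm/a
  Cl⁻ term: 0.102·276.1^0.62·exp(0.033·54+0.04·4.9) = 24.05
  sum: 15.25 + 24.05 → r_corr = 39.29 μm/a
Convert to mass loss: 39.29 μm/a × 7.85 g/cm³ = 308.5 g·m⁻²·a⁻¹

r_corr = 308 g·m⁻²·a⁻¹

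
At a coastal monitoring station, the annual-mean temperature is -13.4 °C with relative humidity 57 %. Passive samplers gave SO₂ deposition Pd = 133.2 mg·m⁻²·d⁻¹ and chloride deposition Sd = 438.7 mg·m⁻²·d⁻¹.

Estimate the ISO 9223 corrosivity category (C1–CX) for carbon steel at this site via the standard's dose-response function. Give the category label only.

C2

carbon steel: T≤10 °C ⇒ hinge +0.150·(-13.4−10) = -3.5100
  SO₂ term: 1.77·133.2^0.52·exp(0.02·57-3.5100) = 2.106
  Cl⁻ term: 0.102·438.7^0.62·exp(0.033·57+0.04·-13.4) = 17.02
  sum: 2.106 + 17.02 → r_corr = 19.12 μm/a
Category bounds: 1.3…25 μm/a bracket r_corr ⇒ C2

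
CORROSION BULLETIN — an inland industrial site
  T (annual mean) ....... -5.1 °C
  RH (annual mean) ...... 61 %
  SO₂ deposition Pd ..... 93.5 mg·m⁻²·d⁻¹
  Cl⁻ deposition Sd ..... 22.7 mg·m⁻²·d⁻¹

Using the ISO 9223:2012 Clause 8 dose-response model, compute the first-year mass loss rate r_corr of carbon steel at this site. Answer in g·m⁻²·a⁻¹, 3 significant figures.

r_corr = 85.6 g·m⁻²·a⁻¹

carbon steel: temperature factor f = +0.150·(-15.1) = -2.2650
  Pd branch = 1.77·Pd^0.52·e^(0.02·RH+f) = 6.591 μm/a
  Cl⁻ term: 0.102·22.7^0.62·exp(0.033·61+0.04·-5.1) = 4.315
  r_corr = 6.591 + 4.315 = 10.91 μm/a
Convert to mass loss: 10.91 μm/a × 7.85 g/cm³ = 85.61 g·m⁻²·a⁻¹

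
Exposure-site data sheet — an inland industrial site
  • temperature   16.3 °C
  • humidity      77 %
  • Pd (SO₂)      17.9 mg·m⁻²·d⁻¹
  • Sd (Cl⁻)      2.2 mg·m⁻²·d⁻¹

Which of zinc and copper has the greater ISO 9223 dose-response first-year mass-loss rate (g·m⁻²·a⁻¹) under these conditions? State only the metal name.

zinc: T>10 °C ⇒ hinge -0.071·(16.3−10) = -0.4473
  sulphur-dioxide contribution → 1.014 μm/a
  chloride contribution → 0.203 μm/a
  ⇒ r_corr(zinc) = 1.217 μm/a
  mass loss = 1.217 μm/a × 7.14 g/cm³ = 8.686 g·m⁻²·a⁻¹
copper: T>10 °C ⇒ hinge -0.080·(16.3−10) = -0.5040
  sulphur-dioxide contribution → 0.637 μm/a
  chloride contribution → 0.4507 μm/a
  ⇒ r_corr(copper) = 1.088 μm/a
  mass loss = 1.088 μm/a × 8.96 g/cm³ = 9.746 g·m⁻²·a⁻¹
Ordering by g·m⁻²·a⁻¹: copper (9.75) > zinc (8.69)

copper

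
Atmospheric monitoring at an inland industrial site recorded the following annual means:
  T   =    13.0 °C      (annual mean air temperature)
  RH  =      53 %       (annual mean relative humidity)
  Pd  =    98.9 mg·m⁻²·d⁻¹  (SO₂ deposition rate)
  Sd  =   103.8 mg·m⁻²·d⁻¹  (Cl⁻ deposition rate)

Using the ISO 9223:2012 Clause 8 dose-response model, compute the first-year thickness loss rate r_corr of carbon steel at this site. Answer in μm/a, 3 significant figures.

carbon steel: temperature factor f = -0.054·(3.0) = -0.1620
  SO₂ term: 1.77·98.9^0.52·exp(0.02·53-0.1620) = 47.37
  Cl⁻ term: 0.102·103.8^0.62·exp(0.033·53+0.04·13.0) = 17.54
  sum: 47.37 + 17.54 → r_corr = 64.91 μm/a

r_corr = 64.9 μm/a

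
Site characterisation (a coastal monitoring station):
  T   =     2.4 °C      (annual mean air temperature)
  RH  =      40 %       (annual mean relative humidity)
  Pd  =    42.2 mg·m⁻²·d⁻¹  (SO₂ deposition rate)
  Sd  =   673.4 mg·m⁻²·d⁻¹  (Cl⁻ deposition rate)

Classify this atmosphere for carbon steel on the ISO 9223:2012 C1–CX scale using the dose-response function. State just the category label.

C3

carbon steel: T≤10 °C ⇒ hinge +0.150·(2.4−10) = -1.1400
  Pd branch = 1.77·Pd^0.52·e^(0.02·RH+f) = 8.82 μm/a
  Cl⁻ term: 0.102·673.4^0.62·exp(0.033·40+0.04·2.4) = 23.83
  r_corr = 8.82 + 23.83 = 32.65 μm/a
32.6 μm/a falls in (25, 50] for carbon steel → category C3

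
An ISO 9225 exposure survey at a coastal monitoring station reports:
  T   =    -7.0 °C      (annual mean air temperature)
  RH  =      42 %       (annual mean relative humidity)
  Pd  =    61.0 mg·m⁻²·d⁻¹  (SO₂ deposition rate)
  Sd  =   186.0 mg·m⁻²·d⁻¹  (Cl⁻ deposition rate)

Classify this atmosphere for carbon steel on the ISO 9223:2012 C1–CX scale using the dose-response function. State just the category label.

carbon steel: temperature factor f = +0.150·(-17.0) = -2.5500
  sulphur-dioxide contribution → 2.715 μm/a
  chloride contribution → 7.871 μm/a
  total first-year rate 10.59 μm/a
ISO 9223 Table 2 (carbon steel): 1.3 < 10.6 ≤ 25 μm/a ⇒ C2

C2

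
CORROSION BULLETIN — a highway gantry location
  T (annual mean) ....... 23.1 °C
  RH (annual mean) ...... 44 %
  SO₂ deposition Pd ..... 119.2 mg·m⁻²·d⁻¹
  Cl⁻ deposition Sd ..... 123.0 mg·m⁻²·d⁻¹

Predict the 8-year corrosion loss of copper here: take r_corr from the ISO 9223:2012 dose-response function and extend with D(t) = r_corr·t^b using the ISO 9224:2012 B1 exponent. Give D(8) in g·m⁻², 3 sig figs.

copper: T>10 °C ⇒ hinge -0.080·(23.1−10) = -1.0480
  sulphur-dioxide contribution → 0.08638 μm/a
  chloride contribution → 0.5682 μm/a
  ⇒ r_corr(copper) = 0.6546 μm/a
ISO 9224: D(t) = r_corr · t^b with b = 0.667 (copper, B1)
  D(8) = 0.6546 × 8^0.667 = 0.6546 × 4.003 = 2.62 μm
  Mass loss = 2.62 μm × 8.96 g/cm³ = 23.48 g·m⁻²

D(8) = 23.5 g·m⁻²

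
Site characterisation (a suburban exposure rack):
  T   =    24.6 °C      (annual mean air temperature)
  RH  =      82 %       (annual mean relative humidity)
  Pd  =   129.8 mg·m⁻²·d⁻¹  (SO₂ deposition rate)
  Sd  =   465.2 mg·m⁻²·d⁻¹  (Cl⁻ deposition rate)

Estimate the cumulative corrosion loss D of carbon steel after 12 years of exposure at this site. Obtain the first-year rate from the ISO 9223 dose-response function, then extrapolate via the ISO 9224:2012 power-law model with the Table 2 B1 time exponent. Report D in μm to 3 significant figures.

carbon steel: f(T) = -0.054·(T−10) [T>10 °C] = -0.7884
  SO₂ term: 1.77·129.8^0.52·exp(0.02·82-0.7884) = 52.09
  Cl⁻ term: 0.102·465.2^0.62·exp(0.033·82+0.04·24.6) = 184.1
  sum: 52.09 + 184.1 → r_corr = 236.2 μm/a
Long-term exponent b (ISO 9224 Table 2, B1) = 0.523
  D(12) = 236.2 × 12^0.523 = 236.2 × 3.668 = 866.3 μm

D(12) = 866 μm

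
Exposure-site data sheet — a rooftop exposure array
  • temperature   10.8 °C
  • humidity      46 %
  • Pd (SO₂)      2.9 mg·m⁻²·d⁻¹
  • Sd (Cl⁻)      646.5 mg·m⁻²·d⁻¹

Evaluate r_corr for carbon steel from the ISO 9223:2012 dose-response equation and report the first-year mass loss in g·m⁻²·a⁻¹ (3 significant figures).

r_corr = 369 g·m⁻²·a⁻¹

carbon steel: temperature factor f = -0.054·(0.8) = -0.0432
  Pd branch = 1.77·Pd^0.52·e^(0.02·RH+f) = 7.4 μm/a
  Sd branch = 0.102·Sd^0.62·e^(0.033·RH+0.04·T) = 39.63 μm/a
  sum: 7.4 + 39.63 → r_corr = 47.03 μm/a
Convert to mass loss: 47.03 μm/a × 7.85 g/cm³ = 369.2 g·m⁻²·a⁻¹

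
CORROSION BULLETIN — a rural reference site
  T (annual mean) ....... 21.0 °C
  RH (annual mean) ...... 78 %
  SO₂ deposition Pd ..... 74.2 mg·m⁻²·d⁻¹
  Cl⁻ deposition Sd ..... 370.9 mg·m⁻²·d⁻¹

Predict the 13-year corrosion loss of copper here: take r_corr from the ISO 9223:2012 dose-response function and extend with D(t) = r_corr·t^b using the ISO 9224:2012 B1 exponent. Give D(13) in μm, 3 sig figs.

D(13) = 16.7 μm

copper: T>10 °C ⇒ hinge -0.080·(21.0−10) = -0.8800
  Pd branch = 0.0053·Pd^0.26·e^(0.059·RH+f) = 0.6715 μm/a
  Cl⁻ term: 0.01025·370.9^0.27·exp(0.036·78+0.049·21.0) = 2.349
  sum: 0.6715 + 2.349 → r_corr = 3.02 μm/a
Power-law: D(13) = r_corr · 13^0.667
  D(13) = 3.02 × 13^0.667 = 3.02 × 5.534 = 16.71 μm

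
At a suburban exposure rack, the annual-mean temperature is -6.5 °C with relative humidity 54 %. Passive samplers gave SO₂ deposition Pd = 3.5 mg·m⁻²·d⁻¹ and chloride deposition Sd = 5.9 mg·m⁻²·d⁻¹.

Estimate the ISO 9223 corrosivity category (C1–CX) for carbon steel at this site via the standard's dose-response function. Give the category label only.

carbon steel: temperature factor f = +0.150·(-16.5) = -2.4750
  Pd branch = 1.77·Pd^0.52·e^(0.02·RH+f) = 0.8415 μm/a
  Cl⁻ term: 0.102·5.9^0.62·exp(0.033·54+0.04·-6.5) = 1.405
  r_corr = 0.8415 + 1.405 = 2.246 μm/a
2.25 μm/a falls in (1.3, 25] for carbon steel → category C2

C2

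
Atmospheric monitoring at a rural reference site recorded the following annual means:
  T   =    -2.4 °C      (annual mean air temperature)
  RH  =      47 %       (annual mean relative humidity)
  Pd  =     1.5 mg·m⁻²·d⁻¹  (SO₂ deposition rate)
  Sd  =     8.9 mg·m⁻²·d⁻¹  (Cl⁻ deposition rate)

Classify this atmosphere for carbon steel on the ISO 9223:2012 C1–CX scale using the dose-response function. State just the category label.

carbon steel: f(T) = +0.150·(T−10) [T≤10 °C] = -1.8600
  Pd branch = 1.77·Pd^0.52·e^(0.02·RH+f) = 0.8709 μm/a
  Cl⁻ term: 0.102·8.9^0.62·exp(0.033·47+0.04·-2.4) = 1.695
  r_corr = 0.8709 + 1.695 = 2.566 μm/a
Category bounds: 1.3…25 μm/a bracket r_corr ⇒ C2

C2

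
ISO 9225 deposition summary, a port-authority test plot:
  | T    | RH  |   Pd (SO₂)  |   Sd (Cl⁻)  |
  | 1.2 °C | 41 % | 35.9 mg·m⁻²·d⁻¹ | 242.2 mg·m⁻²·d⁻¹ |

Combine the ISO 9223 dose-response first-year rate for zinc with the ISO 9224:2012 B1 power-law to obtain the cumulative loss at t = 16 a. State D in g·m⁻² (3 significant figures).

zinc: temperature factor f = +0.038·(-8.8) = -0.3344
  sulphur-dioxide contribution → 0.2942 μm/a
  chloride contribution → 0.6148 μm/a
  total first-year rate 0.9091 μm/a
Long-term exponent b (ISO 9224 Table 2, B1) = 0.813
  D(16) = 0.9091 × 16^0.813 = 0.9091 × 9.527 = 8.661 μm
  Mass loss = 8.661 μm × 7.14 g/cm³ = 61.84 g·m⁻²

D(16) = 61.8 g·m⁻²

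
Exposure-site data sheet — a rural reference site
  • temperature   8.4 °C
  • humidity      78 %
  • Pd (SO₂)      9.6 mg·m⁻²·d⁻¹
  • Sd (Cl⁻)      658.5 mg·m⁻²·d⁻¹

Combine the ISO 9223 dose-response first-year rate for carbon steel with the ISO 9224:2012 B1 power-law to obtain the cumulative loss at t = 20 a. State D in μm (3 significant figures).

carbon steel: T≤10 °C ⇒ hinge +0.150·(8.4−10) = -0.2400
  Pd branch = 1.77·Pd^0.52·e^(0.02·RH+f) = 21.48 μm/a
  Sd branch = 0.102·Sd^0.62·e^(0.033·RH+0.04·T) = 104.7 μm/a
  sum: 21.48 + 104.7 → r_corr = 126.2 μm/a
Power-law: D(20) = r_corr · 20^0.523
  D(20) = 126.2 × 20^0.523 = 126.2 × 4.791 = 604.5 μm

D(20) = 604 μm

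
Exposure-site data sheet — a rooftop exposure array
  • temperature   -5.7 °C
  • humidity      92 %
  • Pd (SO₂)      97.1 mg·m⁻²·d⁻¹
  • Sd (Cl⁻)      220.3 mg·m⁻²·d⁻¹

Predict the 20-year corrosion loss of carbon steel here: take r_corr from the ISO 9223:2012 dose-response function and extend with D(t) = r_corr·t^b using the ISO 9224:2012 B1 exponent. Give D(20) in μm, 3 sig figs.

carbon steel: temperature factor f = +0.150·(-15.7) = -2.3550
  Pd branch = 1.77·Pd^0.52·e^(0.02·RH+f) = 11.42 μm/a
  Cl⁻ term: 0.102·220.3^0.62·exp(0.033·92+0.04·-5.7) = 47.95
  sum: 11.42 + 47.95 → r_corr = 59.37 μm/a
Power-law: D(20) = r_corr · 20^0.523
  D(20) = 59.37 × 20^0.523 = 59.37 × 4.791 = 284.4 μm

D(20) = 284 μm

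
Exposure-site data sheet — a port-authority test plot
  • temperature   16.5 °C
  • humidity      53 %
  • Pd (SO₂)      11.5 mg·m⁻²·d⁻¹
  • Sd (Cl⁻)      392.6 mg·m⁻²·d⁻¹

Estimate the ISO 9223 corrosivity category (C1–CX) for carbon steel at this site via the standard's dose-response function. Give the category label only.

C4

carbon steel: T>10 °C ⇒ hinge -0.054·(16.5−10) = -0.3510
  SO₂ term: 1.77·11.5^0.52·exp(0.02·53-0.3510) = 12.81
  Cl⁻ term: 0.102·392.6^0.62·exp(0.033·53+0.04·16.5) = 46.03
  r_corr = 12.81 + 46.03 = 58.84 μm/a
58.8 μm/a falls in (50, 80] for carbon steel → category C4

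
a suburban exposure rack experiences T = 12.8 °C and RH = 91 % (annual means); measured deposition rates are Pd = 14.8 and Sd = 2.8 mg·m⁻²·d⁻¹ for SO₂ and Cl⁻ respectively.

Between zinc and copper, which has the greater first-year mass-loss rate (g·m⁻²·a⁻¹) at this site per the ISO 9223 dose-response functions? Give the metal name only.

zinc: f(T) = -0.071·(T−10) [T>10 °C] = -0.1988
  sulphur-dioxide contribution → 2.276 μm/a
  chloride contribution → 0.1935 μm/a
  ⇒ r_corr(zinc) = 2.469 μm/a
  mass loss = 2.469 μm/a × 7.14 g/cm³ = 17.63 g·m⁻²·a⁻¹
copper: T>10 °C ⇒ hinge -0.080·(12.8−10) = -0.2240
  sulphur-dioxide contribution → 1.832 μm/a
  chloride contribution → 0.6708 μm/a
  ⇒ r_corr(copper) = 2.503 μm/a
  mass loss = 2.503 μm/a × 8.96 g/cm³ = 22.43 g·m⁻²·a⁻¹
Ordering by g·m⁻²·a⁻¹: copper (22.4) > zinc (17.6)

copper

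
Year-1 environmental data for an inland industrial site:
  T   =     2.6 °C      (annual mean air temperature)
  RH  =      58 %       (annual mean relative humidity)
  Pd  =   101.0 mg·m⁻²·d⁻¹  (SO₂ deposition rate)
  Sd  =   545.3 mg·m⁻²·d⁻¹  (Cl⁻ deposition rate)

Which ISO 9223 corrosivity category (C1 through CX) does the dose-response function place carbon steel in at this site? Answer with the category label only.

carbon steel: temperature factor f = +0.150·(-7.4) = -1.1100
  SO₂ term: 1.77·101.0^0.52·exp(0.02·58-1.1100) = 20.51
  Cl⁻ term: 0.102·545.3^0.62·exp(0.033·58+0.04·2.6) = 38.17
  sum: 20.51 + 38.17 → r_corr = 58.68 μm/a
58.7 μm/a falls in (50, 80] for carbon steel → category C4

C4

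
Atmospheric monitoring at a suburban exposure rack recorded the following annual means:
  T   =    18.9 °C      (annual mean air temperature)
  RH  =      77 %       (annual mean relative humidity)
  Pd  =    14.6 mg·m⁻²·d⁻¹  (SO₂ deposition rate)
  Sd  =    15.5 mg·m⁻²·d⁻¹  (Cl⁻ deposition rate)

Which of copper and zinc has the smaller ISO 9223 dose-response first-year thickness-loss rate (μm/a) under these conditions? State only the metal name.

copper: temperature factor f = -0.080·(8.9) = -0.7120
  Pd branch = 0.0053·Pd^0.26·e^(0.059·RH+f) = 0.4907 μm/a
  Cl⁻ term: 0.01025·15.5^0.27·exp(0.036·77+0.049·18.9) = 0.8673
  r_corr = 0.4907 + 0.8673 = 1.358 μm/a
zinc: temperature factor f = -0.071·(8.9) = -0.6319
  SO₂ term: 0.0129·14.6^0.44·exp(0.046·77-0.6319) = 0.7705
  Cl⁻ term: 0.0175·15.5^0.57·exp(0.008·77+0.085·18.9) = 0.7705
  r_corr = 0.7705 + 0.7705 = 1.541 μm/a
Ordering by μm/a: zinc (1.54) > copper (1.36)

copper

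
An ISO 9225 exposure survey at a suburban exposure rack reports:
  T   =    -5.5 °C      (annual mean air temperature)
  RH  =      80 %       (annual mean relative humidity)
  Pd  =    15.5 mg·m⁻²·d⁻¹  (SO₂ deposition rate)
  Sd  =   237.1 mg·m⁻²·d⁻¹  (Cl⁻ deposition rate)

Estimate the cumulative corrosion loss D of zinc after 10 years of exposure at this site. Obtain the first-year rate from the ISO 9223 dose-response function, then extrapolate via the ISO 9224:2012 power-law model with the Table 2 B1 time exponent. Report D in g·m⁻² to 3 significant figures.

D(10) = 65.8 g·m⁻²

zinc: T≤10 °C ⇒ hinge +0.038·(-5.5−10) = -0.5890
  Pd branch = 0.0129·Pd^0.44·e^(0.046·RH+f) = 0.9479 μm/a
  Cl⁻ term: 0.0175·237.1^0.57·exp(0.008·80+0.085·-5.5) = 0.4695
  sum: 0.9479 + 0.4695 → r_corr = 1.417 μm/a
Long-term exponent b (ISO 9224 Table 2, B1) = 0.813
  D(10) = 1.417 × 10^0.813 = 1.417 × 6.501 = 9.215 μm
  Mass loss = 9.215 μm × 7.14 g/cm³ = 65.79 g·m⁻²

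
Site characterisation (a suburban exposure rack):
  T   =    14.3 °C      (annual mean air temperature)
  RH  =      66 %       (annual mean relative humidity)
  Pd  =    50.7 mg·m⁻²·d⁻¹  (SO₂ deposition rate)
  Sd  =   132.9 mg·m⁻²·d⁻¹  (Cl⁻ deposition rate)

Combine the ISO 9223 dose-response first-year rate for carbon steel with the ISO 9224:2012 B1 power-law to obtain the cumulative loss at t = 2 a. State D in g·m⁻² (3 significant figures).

D(2) = 829 g·m⁻²

carbon steel: temperature factor f = -0.054·(4.3) = -0.2322
  Pd branch = 1.77·Pd^0.52·e^(0.02·RH+f) = 40.46 μm/a
  Sd branch = 0.102·Sd^0.62·e^(0.033·RH+0.04·T) = 33.07 μm/a
  sum: 40.46 + 33.07 → r_corr = 73.53 μm/a
Long-term exponent b (ISO 9224 Table 2, B1) = 0.523
  D(2) = 73.53 × 2^0.523 = 73.53 × 1.437 = 105.7 μm
  Mass loss = 105.7 μm × 7.85 g/cm³ = 829.4 g·m⁻²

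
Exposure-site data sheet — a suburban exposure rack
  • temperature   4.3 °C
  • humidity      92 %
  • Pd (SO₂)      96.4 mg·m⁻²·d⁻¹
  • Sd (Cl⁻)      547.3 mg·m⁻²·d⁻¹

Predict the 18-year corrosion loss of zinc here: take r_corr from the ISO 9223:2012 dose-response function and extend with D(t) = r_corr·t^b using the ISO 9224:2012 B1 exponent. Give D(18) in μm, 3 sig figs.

D(18) = 76.1 μm

zinc: temperature factor f = +0.038·(-5.7) = -0.2166
  SO₂ term: 0.0129·96.4^0.44·exp(0.046·92-0.2166) = 5.339
  Cl⁻ term: 0.0175·547.3^0.57·exp(0.008·92+0.085·4.3) = 1.915
  r_corr = 5.339 + 1.915 = 7.254 μm/a
Power-law: D(18) = r_corr · 18^0.813
  D(18) = 7.254 × 18^0.813 = 7.254 × 10.48 = 76.05 μm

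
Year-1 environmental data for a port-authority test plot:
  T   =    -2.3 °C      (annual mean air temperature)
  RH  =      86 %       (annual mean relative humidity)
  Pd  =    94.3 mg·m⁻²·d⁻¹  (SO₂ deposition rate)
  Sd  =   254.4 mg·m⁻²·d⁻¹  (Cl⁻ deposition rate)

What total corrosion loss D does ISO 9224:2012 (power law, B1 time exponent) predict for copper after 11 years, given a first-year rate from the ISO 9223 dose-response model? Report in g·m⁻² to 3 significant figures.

copper: T≤10 °C ⇒ hinge +0.126·(-2.3−10) = -1.5498
  SO₂ term: 0.0053·94.3^0.26·exp(0.059·86-1.5498) = 0.5864
  Cl⁻ term: 0.01025·254.4^0.27·exp(0.036·86+0.049·-2.3) = 0.9033
  sum: 0.5864 + 0.9033 → r_corr = 1.49 μm/a
Long-term exponent b (ISO 9224 Table 2, B1) = 0.667
  D(11) = 1.49 × 11^0.667 = 1.49 × 4.95 = 7.374 μm
  Mass loss = 7.374 μm × 8.96 g/cm³ = 66.07 g·m⁻²

D(11) = 66.1 g·m⁻²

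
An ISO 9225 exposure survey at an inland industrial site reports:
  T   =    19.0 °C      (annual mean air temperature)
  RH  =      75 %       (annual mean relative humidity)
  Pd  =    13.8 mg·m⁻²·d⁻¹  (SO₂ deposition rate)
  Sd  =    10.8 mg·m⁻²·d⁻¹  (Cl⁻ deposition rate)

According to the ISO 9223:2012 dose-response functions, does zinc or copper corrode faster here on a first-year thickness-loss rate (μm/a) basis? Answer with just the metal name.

zinc: f(T) = -0.071·(T−10) [T>10 °C] = -0.6390
  sulphur-dioxide contribution → 0.6807 μm/a
  chloride contribution → 0.6224 μm/a
  ⇒ r_corr(zinc) = 1.303 μm/a
copper: temperature factor f = -0.080·(9.0) = -0.7200
  sulphur-dioxide contribution → 0.4263 μm/a
  chloride contribution → 0.7357 μm/a
  ⇒ r_corr(copper) = 1.162 μm/a
Ordering by μm/a: zinc (1.3) > copper (1.16)

zinc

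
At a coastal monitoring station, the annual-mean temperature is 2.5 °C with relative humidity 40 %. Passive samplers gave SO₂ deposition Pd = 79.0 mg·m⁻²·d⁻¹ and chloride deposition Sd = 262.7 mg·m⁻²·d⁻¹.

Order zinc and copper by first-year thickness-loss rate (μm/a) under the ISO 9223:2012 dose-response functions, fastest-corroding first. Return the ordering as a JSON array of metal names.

zinc: temperature factor f = +0.038·(-7.5) = -0.2850
  SO₂ term: 0.0129·79.0^0.44·exp(0.046·40-0.2850) = 0.4177
  Sd branch = 0.0175·Sd^0.57·e^(0.008·RH+0.085·T) = 0.7135 μm/a
  sum: 0.4177 + 0.7135 → r_corr = 1.131 μm/a
copper: T≤10 °C ⇒ hinge +0.126·(2.5−10) = -0.9450
  SO₂ term: 0.0053·79.0^0.26·exp(0.059·40-0.9450) = 0.06795
  Sd branch = 0.01025·Sd^0.27·e^(0.036·RH+0.049·T) = 0.2201 μm/a
  r_corr = 0.06795 + 0.2201 = 0.288 μm/a
Ordering by μm/a: zinc (1.13) > copper (0.288)

["zinc", "copper"]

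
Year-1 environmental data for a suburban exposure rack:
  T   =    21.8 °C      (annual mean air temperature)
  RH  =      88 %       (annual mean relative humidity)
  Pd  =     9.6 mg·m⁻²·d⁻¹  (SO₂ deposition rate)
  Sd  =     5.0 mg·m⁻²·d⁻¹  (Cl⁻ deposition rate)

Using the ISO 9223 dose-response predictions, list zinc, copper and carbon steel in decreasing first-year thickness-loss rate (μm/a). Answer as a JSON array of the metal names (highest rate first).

["carbon steel", "copper", "zinc"]

zinc: f(T) = -0.071·(T−10) [T>10 °C] = -0.8378
  SO₂ term: 0.0129·9.6^0.44·exp(0.046·88-0.8378) = 0.8649
  Sd branch = 0.0175·Sd^0.57·e^(0.008·RH+0.085·T) = 0.5649 μm/a
  r_corr = 0.8649 + 0.5649 = 1.43 μm/a
copper: f(T) = -0.080·(T−10) [T>10 °C] = -0.9440
  Pd branch = 0.0053·Pd^0.26·e^(0.059·RH+f) = 0.6677 μm/a
  Sd branch = 0.01025·Sd^0.27·e^(0.036·RH+0.049·T) = 1.094 μm/a
  sum: 0.6677 + 1.094 → r_corr = 1.762 μm/a
carbon steel: temperature factor f = -0.054·(11.8) = -0.6372
  SO₂ term: 1.77·9.6^0.52·exp(0.02·88-0.6372) = 17.64
  Cl⁻ term: 0.102·5.0^0.62·exp(0.033·88+0.04·21.8) = 12.07
  r_corr = 17.64 + 12.07 = 29.71 μm/a
Ordering by μm/a: carbon steel (29.7) > copper (1.76) > zinc (1.43)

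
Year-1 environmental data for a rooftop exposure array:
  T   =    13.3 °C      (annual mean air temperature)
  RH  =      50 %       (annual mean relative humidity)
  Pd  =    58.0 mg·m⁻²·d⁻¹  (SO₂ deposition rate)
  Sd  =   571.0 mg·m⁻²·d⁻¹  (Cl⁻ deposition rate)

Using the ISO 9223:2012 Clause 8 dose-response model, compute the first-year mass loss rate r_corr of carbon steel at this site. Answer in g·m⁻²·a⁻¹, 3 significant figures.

carbon steel: temperature factor f = -0.054·(3.3) = -0.1782
  SO₂ term: 1.77·58.0^0.52·exp(0.02·50-0.1782) = 33.26
  Sd branch = 0.102·Sd^0.62·e^(0.033·RH+0.04·T) = 46.27 μm/a
  r_corr = 33.26 + 46.27 = 79.53 μm/a
Convert to mass loss: 79.53 μm/a × 7.85 g/cm³ = 624.3 g·m⁻²·a⁻¹

r_corr = 624 g·m⁻²·a⁻¹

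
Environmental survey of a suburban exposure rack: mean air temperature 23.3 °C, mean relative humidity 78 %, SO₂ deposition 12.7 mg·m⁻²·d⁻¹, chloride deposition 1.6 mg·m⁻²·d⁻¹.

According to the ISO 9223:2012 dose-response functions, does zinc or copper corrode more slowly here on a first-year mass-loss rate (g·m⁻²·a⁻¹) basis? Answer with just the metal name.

zinc

zinc: f(T) = -0.071·(T−10) [T>10 °C] = -0.9443
  Pd branch = 0.0129·Pd^0.44·e^(0.046·RH+f) = 0.5551 μm/a
  Cl⁻ term: 0.0175·1.6^0.57·exp(0.008·78+0.085·23.3) = 0.3094
  r_corr = 0.5551 + 0.3094 = 0.8645 μm/a
  mass loss = 0.8645 μm/a × 7.14 g/cm³ = 6.173 g·m⁻²·a⁻¹
copper: T>10 °C ⇒ hinge -0.080·(23.3−10) = -1.0640
  Pd branch = 0.0053·Pd^0.26·e^(0.059·RH+f) = 0.353 μm/a
  Cl⁻ term: 0.01025·1.6^0.27·exp(0.036·78+0.049·23.3) = 0.6042
  sum: 0.353 + 0.6042 → r_corr = 0.9572 μm/a
  mass loss = 0.9572 μm/a × 8.96 g/cm³ = 8.577 g·m⁻²·a⁻¹
Ordering by g·m⁻²·a⁻¹: copper (8.58) > zinc (6.17)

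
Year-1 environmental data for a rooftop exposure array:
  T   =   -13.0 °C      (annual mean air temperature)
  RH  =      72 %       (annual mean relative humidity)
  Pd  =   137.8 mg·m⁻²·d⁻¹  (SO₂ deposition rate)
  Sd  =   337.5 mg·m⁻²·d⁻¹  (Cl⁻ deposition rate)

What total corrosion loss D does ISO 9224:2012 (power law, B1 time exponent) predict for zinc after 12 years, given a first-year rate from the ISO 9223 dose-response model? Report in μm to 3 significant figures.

zinc: temperature factor f = +0.038·(-23.0) = -0.8740
  SO₂ term: 0.0129·137.8^0.44·exp(0.046·72-0.8740) = 1.29
  Cl⁻ term: 0.0175·337.5^0.57·exp(0.008·72+0.085·-13.0) = 0.2847
  sum: 1.29 + 0.2847 → r_corr = 1.575 μm/a
Power-law: D(12) = r_corr · 12^0.813
  D(12) = 1.575 × 12^0.813 = 1.575 × 7.54 = 11.88 μm

D(12) = 11.9 μm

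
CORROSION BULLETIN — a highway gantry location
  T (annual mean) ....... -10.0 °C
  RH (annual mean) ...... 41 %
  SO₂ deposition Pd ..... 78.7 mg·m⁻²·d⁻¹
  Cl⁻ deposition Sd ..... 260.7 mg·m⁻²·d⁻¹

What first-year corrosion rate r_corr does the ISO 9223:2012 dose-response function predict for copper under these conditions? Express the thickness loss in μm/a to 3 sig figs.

copper: T≤10 °C ⇒ hinge +0.126·(-10.0−10) = -2.5200
  sulphur-dioxide contribution → 0.01491 μm/a
  chloride contribution → 0.1234 μm/a
  total first-year rate 0.1383 μm/a

r_corr = 0.138 μm/a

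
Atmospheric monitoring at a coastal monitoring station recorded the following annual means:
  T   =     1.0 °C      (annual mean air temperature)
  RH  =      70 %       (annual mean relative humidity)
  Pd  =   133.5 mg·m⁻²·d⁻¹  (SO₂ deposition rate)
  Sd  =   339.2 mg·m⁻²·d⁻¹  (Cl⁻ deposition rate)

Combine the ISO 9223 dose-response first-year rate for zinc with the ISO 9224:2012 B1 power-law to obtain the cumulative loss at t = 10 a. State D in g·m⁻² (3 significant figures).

D(10) = 135 g·m⁻²

zinc: temperature factor f = +0.038·(-9.0) = -0.3420
  sulphur-dioxide contribution → 1.976 μm/a
  chloride contribution → 0.9237 μm/a
  total first-year rate 2.899 μm/a
ISO 9224: D(t) = r_corr · t^b with b = 0.813 (zinc, B1)
  D(10) = 2.899 × 10^0.813 = 2.899 × 6.501 = 18.85 μm
  Mass loss = 18.85 μm × 7.14 g/cm³ = 134.6 g·m⁻²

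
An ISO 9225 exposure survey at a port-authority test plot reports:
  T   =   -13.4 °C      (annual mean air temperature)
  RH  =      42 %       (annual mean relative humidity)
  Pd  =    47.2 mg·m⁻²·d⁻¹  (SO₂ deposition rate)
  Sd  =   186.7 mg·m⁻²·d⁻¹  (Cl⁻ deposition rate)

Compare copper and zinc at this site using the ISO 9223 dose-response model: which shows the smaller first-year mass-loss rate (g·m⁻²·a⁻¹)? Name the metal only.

copper: f(T) = +0.126·(T−10) [T≤10 °C] = -2.9484
  SO₂ term: 0.0053·47.2^0.26·exp(0.059·42-2.9484) = 0.00902
  Cl⁻ term: 0.01025·186.7^0.27·exp(0.036·42+0.049·-13.4) = 0.09895
  r_corr = 0.00902 + 0.09895 = 0.108 μm/a
  mass loss = 0.108 μm/a × 8.96 g/cm³ = 0.9674 g·m⁻²·a⁻¹
zinc: T≤10 °C ⇒ hinge +0.038·(-13.4−10) = -0.8892
  SO₂ term: 0.0129·47.2^0.44·exp(0.046·42-0.8892) = 0.1995
  Sd branch = 0.0175·Sd^0.57·e^(0.008·RH+0.085·T) = 0.1545 μm/a
  r_corr = 0.1995 + 0.1545 = 0.354 μm/a
  mass loss = 0.354 μm/a × 7.14 g/cm³ = 2.528 g·m⁻²·a⁻¹
Ordering by g·m⁻²·a⁻¹: zinc (2.53) > copper (0.967)

copper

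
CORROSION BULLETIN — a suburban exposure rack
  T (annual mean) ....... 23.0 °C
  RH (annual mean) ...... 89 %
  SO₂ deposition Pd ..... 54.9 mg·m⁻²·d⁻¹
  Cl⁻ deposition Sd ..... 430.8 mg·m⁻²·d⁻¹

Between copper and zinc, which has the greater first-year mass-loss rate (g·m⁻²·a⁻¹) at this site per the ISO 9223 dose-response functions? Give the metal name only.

zinc

copper: T>10 °C ⇒ hinge -0.080·(23.0−10) = -1.0400
  sulphur-dioxide contribution → 1.012 μm/a
  chloride contribution → 4.008 μm/a
  ⇒ r_corr(copper) = 5.02 μm/a
  mass loss = 5.02 μm/a × 8.96 g/cm³ = 44.98 g·m⁻²·a⁻¹
zinc: f(T) = -0.071·(T−10) [T>10 °C] = -0.9230
  sulphur-dioxide contribution → 1.791 μm/a
  chloride contribution → 7.995 μm/a
  total first-year rate 9.787 μm/a
  mass loss = 9.787 μm/a × 7.14 g/cm³ = 69.88 g·m⁻²·a⁻¹
Ordering by g·m⁻²·a⁻¹: zinc (69.9) > copper (45)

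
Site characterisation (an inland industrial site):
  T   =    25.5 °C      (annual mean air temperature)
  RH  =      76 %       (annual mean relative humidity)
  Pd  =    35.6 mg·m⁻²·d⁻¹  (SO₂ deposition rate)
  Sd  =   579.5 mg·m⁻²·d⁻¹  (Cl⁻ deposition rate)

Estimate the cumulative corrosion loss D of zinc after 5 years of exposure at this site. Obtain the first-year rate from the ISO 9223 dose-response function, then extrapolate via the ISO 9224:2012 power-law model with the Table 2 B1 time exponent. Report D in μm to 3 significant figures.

zinc: temperature factor f = -0.071·(15.5) = -1.1005
  sulphur-dioxide contribution → 0.6817 μm/a
  chloride contribution → 10.55 μm/a
  total first-year rate 11.23 μm/a
ISO 9224: D(t) = r_corr · t^b with b = 0.813 (zinc, B1)
  D(5) = 11.23 × 5^0.813 = 11.23 × 3.701 = 41.57 μm

D(5) = 41.6 μm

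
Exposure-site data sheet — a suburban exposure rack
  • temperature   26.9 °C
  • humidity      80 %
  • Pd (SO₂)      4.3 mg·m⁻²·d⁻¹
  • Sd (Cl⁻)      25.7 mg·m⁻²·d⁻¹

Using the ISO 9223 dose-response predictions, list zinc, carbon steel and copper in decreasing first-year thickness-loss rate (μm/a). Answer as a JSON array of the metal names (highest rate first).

["carbon steel", "zinc", "copper"]

zinc: T>10 °C ⇒ hinge -0.071·(26.9−10) = -1.1999
  sulphur-dioxide contribution → 0.2927 μm/a
  chloride contribution → 2.078 μm/a
  ⇒ r_corr(zinc) = 2.371 μm/a
carbon steel: T>10 °C ⇒ hinge -0.054·(26.9−10) = -0.9126
  sulphur-dioxide contribution → 7.515 μm/a
  chloride contribution → 31.38 μm/a
  ⇒ r_corr(carbon steel) = 38.89 μm/a
copper: f(T) = -0.080·(T−10) [T>10 °C] = -1.3520
  sulphur-dioxide contribution → 0.2247 μm/a
  chloride contribution → 1.639 μm/a
  total first-year rate 1.864 μm/a
Ordering by μm/a: carbon steel (38.9) > zinc (2.37) > copper (1.86)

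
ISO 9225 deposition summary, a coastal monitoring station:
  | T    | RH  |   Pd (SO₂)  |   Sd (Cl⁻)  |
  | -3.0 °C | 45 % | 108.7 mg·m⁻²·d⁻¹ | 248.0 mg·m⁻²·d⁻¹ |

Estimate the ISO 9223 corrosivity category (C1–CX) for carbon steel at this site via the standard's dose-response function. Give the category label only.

C2

carbon steel: temperature factor f = +0.150·(-13.0) = -1.9500
  Pd branch = 1.77·Pd^0.52·e^(0.02·RH+f) = 7.093 μm/a
  Cl⁻ term: 0.102·248.0^0.62·exp(0.033·45+0.04·-3.0) = 12.19
  sum: 7.093 + 12.19 → r_corr = 19.28 μm/a
Category bounds: 1.3…25 μm/a bracket r_corr ⇒ C2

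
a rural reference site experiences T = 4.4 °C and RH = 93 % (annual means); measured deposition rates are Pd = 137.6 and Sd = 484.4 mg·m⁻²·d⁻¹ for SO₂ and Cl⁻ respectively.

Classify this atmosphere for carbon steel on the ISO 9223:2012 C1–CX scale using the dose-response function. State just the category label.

C5

carbon steel: f(T) = +0.150·(T−10) [T≤10 °C] = -0.8400
  sulphur-dioxide contribution → 63.54 μm/a
  chloride contribution → 121 μm/a
  total first-year rate 184.5 μm/a
185 μm/a falls in (80, 200] for carbon steel → category C5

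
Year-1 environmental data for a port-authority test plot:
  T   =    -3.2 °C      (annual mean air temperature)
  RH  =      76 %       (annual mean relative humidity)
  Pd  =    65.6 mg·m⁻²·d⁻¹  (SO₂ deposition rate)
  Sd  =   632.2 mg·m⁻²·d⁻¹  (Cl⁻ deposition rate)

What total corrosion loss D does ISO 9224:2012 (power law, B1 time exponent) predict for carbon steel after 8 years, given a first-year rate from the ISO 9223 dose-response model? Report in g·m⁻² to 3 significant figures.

D(8) = 1.63e+03 g·m⁻²

carbon steel: temperature factor f = +0.150·(-13.2) = -1.9800
  SO₂ term: 1.77·65.6^0.52·exp(0.02·76-1.9800) = 9.84
  Cl⁻ term: 0.102·632.2^0.62·exp(0.033·76+0.04·-3.2) = 60.08
  sum: 9.84 + 60.08 → r_corr = 69.92 μm/a
Power-law: D(8) = r_corr · 8^0.523
  D(8) = 69.92 × 8^0.523 = 69.92 × 2.967 = 207.5 μm
  Mass loss = 207.5 μm × 7.85 g/cm³ = 1629 g·m⁻²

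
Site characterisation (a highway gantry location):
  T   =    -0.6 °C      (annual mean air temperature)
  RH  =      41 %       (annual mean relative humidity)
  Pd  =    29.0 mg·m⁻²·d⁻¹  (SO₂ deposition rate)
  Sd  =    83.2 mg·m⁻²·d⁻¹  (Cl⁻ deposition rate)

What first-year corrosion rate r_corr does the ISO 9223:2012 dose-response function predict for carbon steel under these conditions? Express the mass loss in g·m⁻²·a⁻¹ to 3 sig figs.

carbon steel: T≤10 °C ⇒ hinge +0.150·(-0.6−10) = -1.5900
  sulphur-dioxide contribution → 4.721 μm/a
  chloride contribution → 5.974 μm/a
  total first-year rate 10.69 μm/a
Convert to mass loss: 10.69 μm/a × 7.85 g/cm³ = 83.95 g·m⁻²·a⁻¹

r_corr = 84.0 g·m⁻²·a⁻¹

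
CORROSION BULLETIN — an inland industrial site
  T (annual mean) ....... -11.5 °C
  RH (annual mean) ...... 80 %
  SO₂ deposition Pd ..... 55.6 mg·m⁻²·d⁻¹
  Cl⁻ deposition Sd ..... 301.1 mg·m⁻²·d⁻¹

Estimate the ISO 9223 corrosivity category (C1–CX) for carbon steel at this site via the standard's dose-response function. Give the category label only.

C3

carbon steel: f(T) = +0.150·(T−10) [T≤10 °C] = -3.2250
  Pd branch = 1.77·Pd^0.52·e^(0.02·RH+f) = 2.816 μm/a
  Sd branch = 0.102·Sd^0.62·e^(0.033·RH+0.04·T) = 31.06 μm/a
  sum: 2.816 + 31.06 → r_corr = 33.87 μm/a
Category bounds: 25…50 μm/a bracket r_corr ⇒ C3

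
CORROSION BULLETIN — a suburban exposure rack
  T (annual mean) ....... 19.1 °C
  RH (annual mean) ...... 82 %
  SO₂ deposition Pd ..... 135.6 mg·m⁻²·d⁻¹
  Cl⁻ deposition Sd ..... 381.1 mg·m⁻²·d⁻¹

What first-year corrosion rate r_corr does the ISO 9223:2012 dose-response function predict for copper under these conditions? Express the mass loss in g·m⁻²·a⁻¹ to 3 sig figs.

r_corr = 32.7 g·m⁻²·a⁻¹

copper: temperature factor f = -0.080·(9.1) = -0.7280
  Pd branch = 0.0053·Pd^0.26·e^(0.059·RH+f) = 1.158 μm/a
  Sd branch = 0.01025·Sd^0.27·e^(0.036·RH+0.049·T) = 2.489 μm/a
  sum: 1.158 + 2.489 → r_corr = 3.647 μm/a
Convert to mass loss: 3.647 μm/a × 8.96 g/cm³ = 32.68 g·m⁻²·a⁻¹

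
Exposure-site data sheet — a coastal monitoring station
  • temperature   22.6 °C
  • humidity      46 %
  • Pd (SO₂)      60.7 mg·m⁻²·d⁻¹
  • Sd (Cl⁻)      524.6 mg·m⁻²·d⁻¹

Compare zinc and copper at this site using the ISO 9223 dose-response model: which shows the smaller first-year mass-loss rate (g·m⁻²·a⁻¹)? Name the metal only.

zinc: f(T) = -0.071·(T−10) [T>10 °C] = -0.8946
  sulphur-dioxide contribution → 0.2665 μm/a
  chloride contribution → 6.13 μm/a
  total first-year rate 6.396 μm/a
  mass loss = 6.396 μm/a × 7.14 g/cm³ = 45.67 g·m⁻²·a⁻¹
copper: temperature factor f = -0.080·(12.6) = -1.0080
  sulphur-dioxide contribution → 0.08488 μm/a
  chloride contribution → 0.8815 μm/a
  total first-year rate 0.9663 μm/a
  mass loss = 0.9663 μm/a × 8.96 g/cm³ = 8.658 g·m⁻²·a⁻¹
Ordering by g·m⁻²·a⁻¹: zinc (45.7) > copper (8.66)

copper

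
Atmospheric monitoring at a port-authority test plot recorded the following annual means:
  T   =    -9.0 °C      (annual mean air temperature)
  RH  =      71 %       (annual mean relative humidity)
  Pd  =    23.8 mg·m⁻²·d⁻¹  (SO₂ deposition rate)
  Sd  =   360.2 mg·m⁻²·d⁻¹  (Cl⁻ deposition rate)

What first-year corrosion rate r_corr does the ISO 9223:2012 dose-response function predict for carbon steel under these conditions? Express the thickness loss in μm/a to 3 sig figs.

carbon steel: temperature factor f = +0.150·(-19.0) = -2.8500
  Pd branch = 1.77·Pd^0.52·e^(0.02·RH+f) = 2.202 μm/a
  Sd branch = 0.102·Sd^0.62·e^(0.033·RH+0.04·T) = 28.5 μm/a
  r_corr = 2.202 + 28.5 = 30.7 μm/a

r_corr = 30.7 μm/a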